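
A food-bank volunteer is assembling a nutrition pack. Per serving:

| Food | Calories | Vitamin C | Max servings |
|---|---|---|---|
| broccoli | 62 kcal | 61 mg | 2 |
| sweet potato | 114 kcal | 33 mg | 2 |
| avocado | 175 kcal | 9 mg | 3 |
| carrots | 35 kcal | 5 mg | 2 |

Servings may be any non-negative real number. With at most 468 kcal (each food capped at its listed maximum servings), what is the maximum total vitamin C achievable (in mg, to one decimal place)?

200.4 mg

Vitamin C per kcal: broccoli 0.9839, sweet potato 0.2895, carrots 0.1429, avocado 0.05143.
Take 2 servings of broccoli: uses 124 kcal, +122.0 mg vitamin C (running total 122.0 mg).
Take 2 servings of sweet potato: uses 228 kcal, +66.0 mg vitamin C (running total 188.0 mg).
Take 2 servings of carrots: uses 70 kcal, +10.0 mg vitamin C (running total 198.0 mg).
Take 0.2629 servings of avocado: uses 46 kcal, +2.4 mg vitamin C (running total 200.4 mg).
Greedy by best ratio exhausts the calories allowance optimally: 200.4 mg.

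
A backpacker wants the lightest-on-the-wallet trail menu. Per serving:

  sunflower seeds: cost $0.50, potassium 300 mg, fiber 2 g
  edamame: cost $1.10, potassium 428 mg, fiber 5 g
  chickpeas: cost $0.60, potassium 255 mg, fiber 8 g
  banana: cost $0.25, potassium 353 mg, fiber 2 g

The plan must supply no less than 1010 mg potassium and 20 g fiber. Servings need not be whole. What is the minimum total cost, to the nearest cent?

$1.63

Two binding constraints pin down two serving amounts, so the optimal mix uses at most two foods. The candidates are each food alone (scaled to the tighter of potassium/fiber) and each pair with both constraints tight.
sunflower seeds only: max(1010/300, 20/2) = 10 servings → $5.00.
edamame only: max(1010/428, 20/5) = 4 servings → $4.40.
chickpeas only: max(1010/255, 20/8) = 3.961 servings → $2.38.
banana only: max(1010/353, 20/2) = 10 servings → $2.50.
sunflower seeds + edamame: the both-tight solution has a negative serving — not a feasible corner.
sunflower seeds + chickpeas with both tight: 1.577 servings and 2.106 servings → $2.05.
sunflower seeds + banana with both targets exact would need a negative amount; discard.
edamame + chickpeas with both tight: 1.387 servings and 1.633 servings → $2.51.
edamame + banana: intersection lies outside the first quadrant.
chickpeas + banana with both tight: 2.178 servings and 1.288 servings → $1.63.
The minimum over all feasible corners is $1.63.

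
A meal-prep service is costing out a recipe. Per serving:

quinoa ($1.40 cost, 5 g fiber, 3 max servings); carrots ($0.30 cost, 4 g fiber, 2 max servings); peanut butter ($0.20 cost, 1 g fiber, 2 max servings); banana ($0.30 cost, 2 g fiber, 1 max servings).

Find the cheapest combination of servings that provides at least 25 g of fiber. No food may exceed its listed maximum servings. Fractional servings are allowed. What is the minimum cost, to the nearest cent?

Cost per g of fiber: carrots $0.0750, banana $0.1500, peanut butter $0.2000, quinoa $0.2800.
Take 2 servings of carrots: +8.0 g fiber for $0.60 (total $0.60, still need 17.0 g).
Take 1 serving of banana: +2.0 g fiber for $0.30 (total $0.90, still need 15.0 g).
Take 2 servings of peanut butter: +2.0 g fiber for $0.40 (total $1.30, still need 13.0 g).
Take 2.6 servings of quinoa: +13.0 g fiber for $3.64 (total $4.94, still need 0.0 g).
Greedy by cheapest-per-g is optimal for a single linear constraint, so the minimum cost is $4.94.

$4.94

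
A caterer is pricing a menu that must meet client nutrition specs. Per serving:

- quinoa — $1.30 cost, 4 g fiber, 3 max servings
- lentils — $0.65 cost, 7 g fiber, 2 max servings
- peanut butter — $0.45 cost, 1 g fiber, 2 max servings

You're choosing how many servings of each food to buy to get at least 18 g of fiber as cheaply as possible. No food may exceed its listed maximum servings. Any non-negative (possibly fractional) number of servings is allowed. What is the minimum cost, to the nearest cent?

$2.60

Cost per g of fiber: lentils $0.0929, quinoa $0.3250, peanut butter $0.4500.
Take 2 servings of lentils: +14.0 g fiber for $1.30 (total $1.30, still need 4.0 g).
Take 1 serving of quinoa: +4.0 g fiber for $1.30 (total $2.60, still need 0.0 g).
Greedy by cheapest-per-g is optimal for a single linear constraint, so the minimum cost is $2.60.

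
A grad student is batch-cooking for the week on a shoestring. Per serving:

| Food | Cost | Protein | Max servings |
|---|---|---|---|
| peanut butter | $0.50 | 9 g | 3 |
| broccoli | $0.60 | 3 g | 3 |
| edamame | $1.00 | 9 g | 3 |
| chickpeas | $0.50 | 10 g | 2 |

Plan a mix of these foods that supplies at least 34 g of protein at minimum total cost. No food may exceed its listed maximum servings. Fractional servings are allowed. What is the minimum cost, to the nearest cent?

$1.78

Cost per g of protein: chickpeas $0.0500, peanut butter $0.0556, edamame $0.1111, broccoli $0.2000.
Take 2 servings of chickpeas: +20.0 g protein for $1.00 (total $1.00, still need 14.0 g).
Take 1.556 servings of peanut butter: +14.0 g protein for $0.78 (total $1.78, still need 0.0 g).
Greedy by cheapest-per-g is optimal for a single linear constraint, so the minimum cost is $1.78.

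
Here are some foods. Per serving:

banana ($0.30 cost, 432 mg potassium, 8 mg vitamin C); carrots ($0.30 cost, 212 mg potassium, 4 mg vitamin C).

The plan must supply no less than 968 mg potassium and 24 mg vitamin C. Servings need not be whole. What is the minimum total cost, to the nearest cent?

$0.90

For a min-cost LP with two ≥-constraints, a basic feasible solution has at most two positive variables.
banana only: max(968/432, 24/8) = 3 servings → $0.90.
carrots only: max(968/212, 24/4) = 6 servings → $1.80.
banana + carrots: the both-tight solution has a negative serving — not a feasible corner.
So the least-cost plan costs $0.90.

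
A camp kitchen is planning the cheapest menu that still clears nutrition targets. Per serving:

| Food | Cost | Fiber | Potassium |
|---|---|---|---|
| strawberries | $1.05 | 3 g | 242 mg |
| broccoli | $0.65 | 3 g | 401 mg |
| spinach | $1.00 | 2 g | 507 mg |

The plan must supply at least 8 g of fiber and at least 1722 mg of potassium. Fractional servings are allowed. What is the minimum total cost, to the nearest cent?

$2.79

With two linear requirements the optimum uses one or two foods; enumerate the corners.
strawberries only: max(8/3, 1722/242) = 7.116 servings → $7.47.
broccoli only: max(8/3, 1722/401) = 4.294 servings → $2.79.
spinach only: max(8/2, 1722/507) = 4 servings → $4.00.
strawberries + broccoli with both targets exact would need a negative amount; discard.
strawberries + spinach with both tight: 0.5902 servings and 3.115 servings → $3.73.
broccoli + spinach with both tight: 0.8512 servings and 2.723 servings → $3.28.
The minimum over all feasible corners is $2.79.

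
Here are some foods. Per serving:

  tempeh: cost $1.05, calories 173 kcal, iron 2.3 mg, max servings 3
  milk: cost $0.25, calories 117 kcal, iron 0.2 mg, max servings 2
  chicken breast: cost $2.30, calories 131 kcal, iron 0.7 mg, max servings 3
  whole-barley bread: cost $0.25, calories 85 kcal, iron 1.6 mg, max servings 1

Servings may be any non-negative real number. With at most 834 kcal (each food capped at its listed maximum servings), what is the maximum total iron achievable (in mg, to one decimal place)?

9.7 mg

Iron per kcal: whole-barley bread 0.01882, tempeh 0.01329, chicken breast 0.005344, milk 0.001709.
Take 1 serving of whole-barley bread: uses 85 kcal, +1.6 mg iron (running total 1.6 mg).
Take 3 servings of tempeh: uses 519 kcal, +6.9 mg iron (running total 8.5 mg).
Take 1.756 servings of chicken breast: uses 230 kcal, +1.2 mg iron (running total 9.7 mg).
Greedy by best ratio exhausts the calories allowance optimally: 9.7 mg.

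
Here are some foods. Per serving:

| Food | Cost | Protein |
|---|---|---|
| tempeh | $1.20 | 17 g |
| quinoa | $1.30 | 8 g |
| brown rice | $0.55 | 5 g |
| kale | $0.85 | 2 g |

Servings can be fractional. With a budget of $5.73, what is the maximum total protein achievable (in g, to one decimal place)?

Protein per dollar: tempeh 14.17, brown rice 9.091, quinoa 6.154, kale 2.353.
With no serving limits, spend the whole cost allowance on tempeh: $5.73 / $1.20 × 17 g = 81.2 g.

81.2 g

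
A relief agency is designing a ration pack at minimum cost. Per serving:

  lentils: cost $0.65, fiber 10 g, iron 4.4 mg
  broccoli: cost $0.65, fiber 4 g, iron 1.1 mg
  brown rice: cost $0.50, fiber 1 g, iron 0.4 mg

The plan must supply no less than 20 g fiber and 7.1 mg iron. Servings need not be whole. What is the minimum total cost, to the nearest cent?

$1.30

This is a tiny linear program; its minimum lies at a vertex of the feasible set. List the vertices and price them.
lentils only: max(20/10, 7.1/4.4) = 2 servings → $1.30.
broccoli only: max(20/4, 7.1/1.1) = 6.455 servings → $4.20.
brown rice only: max(20/1, 7.1/0.4) = 20 servings → $10.00.
lentils + broccoli with both tight: 0.9697 servings and 2.576 servings → $2.30.
lentils + brown rice: intersection lies outside the first quadrant.
broccoli + brown rice with both tight: 1.8 servings and 12.8 servings → $7.57.
So the least-cost plan costs $1.30.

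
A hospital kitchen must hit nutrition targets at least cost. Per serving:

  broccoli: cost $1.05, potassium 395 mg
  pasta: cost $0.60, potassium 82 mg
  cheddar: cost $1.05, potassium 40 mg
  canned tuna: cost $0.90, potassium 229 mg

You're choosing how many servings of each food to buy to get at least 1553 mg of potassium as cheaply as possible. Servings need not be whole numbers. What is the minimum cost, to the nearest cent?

$4.13

Cost per mg of potassium: broccoli $0.0027, canned tuna $0.0039, pasta $0.0073, cheddar $0.0262.
With no serving limits, use only broccoli: 1553 mg / 395 mg = 3.932 servings × $1.05 = $4.13.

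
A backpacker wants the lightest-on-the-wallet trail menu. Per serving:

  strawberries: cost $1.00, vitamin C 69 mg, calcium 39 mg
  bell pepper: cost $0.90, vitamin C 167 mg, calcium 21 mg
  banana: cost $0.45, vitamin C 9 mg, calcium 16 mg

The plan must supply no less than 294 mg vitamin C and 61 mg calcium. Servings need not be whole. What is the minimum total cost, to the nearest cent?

strawberries only: max(294/69, 61/39) = 4.261 servings → $4.26.
bell pepper only: max(294/167, 61/21) = 2.905 servings → $2.61.
banana only: max(294/9, 61/16) = 32.67 servings → $14.70.
strawberries + bell pepper with both tight: 0.7925 servings and 1.433 servings → $2.08.
strawberries + banana: the both-tight solution has a negative serving — not a feasible corner.
bell pepper + banana with both tight: 1.673 servings and 1.616 servings → $2.23.
The minimum over all feasible corners is $2.08.

$2.08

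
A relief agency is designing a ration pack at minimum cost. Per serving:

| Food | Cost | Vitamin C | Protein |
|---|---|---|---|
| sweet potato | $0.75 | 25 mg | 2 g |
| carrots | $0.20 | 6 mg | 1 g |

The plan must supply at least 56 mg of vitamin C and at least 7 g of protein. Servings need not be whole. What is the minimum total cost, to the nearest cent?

$1.78

Two binding constraints pin down two serving amounts, so the optimal mix uses at most two foods. The candidates are each food alone (scaled to the tighter of vitamin C/protein) and each pair with both constraints tight.
sweet potato only: max(56/25, 7/2) = 3.5 servings → $2.62.
carrots only: max(56/6, 7/1) = 9.333 servings → $1.87.
sweet potato + carrots with both tight: 1.077 servings and 4.846 servings → $1.78.
Cheapest feasible corner: $1.78.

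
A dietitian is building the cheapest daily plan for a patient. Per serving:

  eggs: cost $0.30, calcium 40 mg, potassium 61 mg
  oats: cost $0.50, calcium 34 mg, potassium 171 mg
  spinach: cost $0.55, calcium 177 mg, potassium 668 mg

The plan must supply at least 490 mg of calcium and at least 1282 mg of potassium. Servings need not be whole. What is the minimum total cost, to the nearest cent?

At the optimum either one food covers both requirements or two foods hit both targets exactly; no other combination can be cheaper.
eggs only: max(490/40, 1282/61) = 21.02 servings → $6.30.
oats only: max(490/34, 1282/171) = 14.41 servings → $7.21.
spinach only: max(490/177, 1282/668) = 2.768 servings → $1.52.
eggs + oats with both tight: 8.435 servings and 4.488 servings → $4.77.
eggs + spinach with both tight: 6.306 servings and 1.343 servings → $2.63.
oats + spinach: the both-tight solution has a negative serving — not a feasible corner.
The minimum over all feasible corners is $1.52.

$1.52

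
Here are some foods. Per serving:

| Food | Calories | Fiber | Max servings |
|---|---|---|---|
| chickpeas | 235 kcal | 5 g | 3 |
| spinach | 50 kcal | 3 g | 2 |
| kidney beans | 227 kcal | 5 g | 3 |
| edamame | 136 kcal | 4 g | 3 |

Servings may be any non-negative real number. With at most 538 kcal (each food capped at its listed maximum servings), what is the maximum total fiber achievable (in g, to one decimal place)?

Fiber per kcal: spinach 0.06, edamame 0.02941, kidney beans 0.02203, chickpeas 0.02128.
Take 2 servings of spinach: uses 100 kcal, +6.0 g fiber (running total 6.0 g).
Take 3 servings of edamame: uses 408 kcal, +12.0 g fiber (running total 18.0 g).
Take 0.1322 servings of kidney beans: uses 30 kcal, +0.7 g fiber (running total 18.7 g).
Greedy by best ratio exhausts the calories allowance optimally: 18.7 g.

18.7 g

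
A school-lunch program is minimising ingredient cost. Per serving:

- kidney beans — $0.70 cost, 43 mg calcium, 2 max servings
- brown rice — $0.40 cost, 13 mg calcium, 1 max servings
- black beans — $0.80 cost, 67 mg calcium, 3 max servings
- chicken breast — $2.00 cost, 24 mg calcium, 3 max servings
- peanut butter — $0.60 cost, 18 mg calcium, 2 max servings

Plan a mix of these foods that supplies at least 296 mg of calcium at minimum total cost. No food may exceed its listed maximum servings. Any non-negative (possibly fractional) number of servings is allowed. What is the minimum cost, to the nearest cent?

$4.08

Cost per mg of calcium: black beans $0.0119, kidney beans $0.0163, brown rice $0.0308, peanut butter $0.0333, chicken breast $0.0833.
Take 3 servings of black beans: +201.0 mg calcium for $2.40 (total $2.40, still need 95.0 mg).
Take 2 servings of kidney beans: +86.0 mg calcium for $1.40 (total $3.80, still need 9.0 mg).
Take 0.6923 servings of brown rice: +9.0 mg calcium for $0.28 (total $4.08, still need 0.0 mg).
Greedy by cheapest-per-mg is optimal for a single linear constraint, so the minimum cost is $4.08.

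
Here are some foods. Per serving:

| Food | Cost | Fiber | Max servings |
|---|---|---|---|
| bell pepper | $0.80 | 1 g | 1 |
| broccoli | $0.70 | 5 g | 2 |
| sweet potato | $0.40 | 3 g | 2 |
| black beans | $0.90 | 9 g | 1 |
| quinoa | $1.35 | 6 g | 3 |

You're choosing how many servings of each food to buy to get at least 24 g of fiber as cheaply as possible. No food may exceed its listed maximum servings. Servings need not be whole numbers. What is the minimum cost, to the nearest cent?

$2.96

Cost per g of fiber: black beans $0.1000, sweet potato $0.1333, broccoli $0.1400, quinoa $0.2250, bell pepper $0.8000.
Take 1 serving of black beans: +9.0 g fiber for $0.90 (total $0.90, still need 15.0 g).
Take 2 servings of sweet potato: +6.0 g fiber for $0.80 (total $1.70, still need 9.0 g).
Take 1.8 servings of broccoli: +9.0 g fiber for $1.26 (total $2.96, still need 0.0 g).
Filling from the cheapest source first is optimal under one linear minimum: $2.96.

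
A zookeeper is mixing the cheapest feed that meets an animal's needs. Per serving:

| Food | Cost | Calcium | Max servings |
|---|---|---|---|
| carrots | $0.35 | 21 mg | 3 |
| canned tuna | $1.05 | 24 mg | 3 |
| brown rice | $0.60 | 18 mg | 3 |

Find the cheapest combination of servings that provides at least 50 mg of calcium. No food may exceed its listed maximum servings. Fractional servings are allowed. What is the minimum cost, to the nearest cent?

Cost per mg of calcium: carrots $0.0167, brown rice $0.0333, canned tuna $0.0437.
Take 2.381 servings of carrots: +50.0 mg calcium for $0.83 (total $0.83, still need 0.0 mg).
Greedy by cheapest-per-mg is optimal for a single linear constraint, so the minimum cost is $0.83.

$0.83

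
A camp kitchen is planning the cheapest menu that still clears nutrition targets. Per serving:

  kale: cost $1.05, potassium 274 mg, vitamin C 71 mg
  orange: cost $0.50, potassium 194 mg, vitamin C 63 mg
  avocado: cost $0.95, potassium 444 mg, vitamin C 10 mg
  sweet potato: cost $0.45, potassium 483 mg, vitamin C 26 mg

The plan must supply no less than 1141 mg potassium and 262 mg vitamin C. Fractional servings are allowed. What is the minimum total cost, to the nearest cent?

This is a tiny linear program; its minimum lies at a vertex of the feasible set. List the vertices and price them.
kale only: max(1141/274, 262/71) = 4.164 servings → $4.37.
orange only: max(1141/194, 262/63) = 5.881 servings → $2.94.
avocado only: max(1141/444, 262/10) = 26.2 servings → $24.89.
sweet potato only: max(1141/483, 262/26) = 10.08 servings → $4.53.
kale + orange: intersection lies outside the first quadrant.
kale + avocado with both tight: 3.645 servings and 0.3204 servings → $4.13.
kale + sweet potato with both tight: 3.566 servings and 0.3395 servings → $3.90.
orange + avocado with both tight: 4.03 servings and 0.8088 servings → $2.78.
orange + sweet potato with both tight: 3.816 servings and 0.8294 servings → $2.28.
avocado + sweet potato: intersection lies outside the first quadrant.
So the least-cost plan costs $2.28.

$2.28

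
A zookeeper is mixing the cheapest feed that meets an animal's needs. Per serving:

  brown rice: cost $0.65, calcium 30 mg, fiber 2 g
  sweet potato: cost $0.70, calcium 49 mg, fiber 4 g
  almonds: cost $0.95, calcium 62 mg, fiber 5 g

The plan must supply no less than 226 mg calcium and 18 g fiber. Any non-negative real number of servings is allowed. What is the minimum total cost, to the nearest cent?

$3.23

A basic optimal solution has at most two foods positive. Try each food alone and each pair with both targets met exactly.
brown rice only: max(226/30, 18/2) = 9 servings → $5.85.
sweet potato only: max(226/49, 18/4) = 4.612 servings → $3.23.
almonds only: max(226/62, 18/5) = 3.645 servings → $3.46.
brown rice + sweet potato with both tight: 1 serving and 4 servings → $3.45.
brown rice + almonds with both tight: 0.5385 servings and 3.385 servings → $3.57.
sweet potato + almonds: the both-tight solution has a negative serving — not a feasible corner.
So the least-cost plan costs $3.23.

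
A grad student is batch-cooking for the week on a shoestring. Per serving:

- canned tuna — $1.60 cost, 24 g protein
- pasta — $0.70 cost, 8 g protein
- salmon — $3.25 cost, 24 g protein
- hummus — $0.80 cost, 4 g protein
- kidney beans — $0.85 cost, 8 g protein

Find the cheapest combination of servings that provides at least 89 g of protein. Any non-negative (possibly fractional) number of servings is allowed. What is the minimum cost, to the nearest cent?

Cost per g of protein: canned tuna $0.0667, pasta $0.0875, kidney beans $0.1062, salmon $0.1354, hummus $0.2000.
With no serving limits, use only canned tuna: 89 g / 24 g = 3.708 servings × $1.60 = $5.93.

$5.93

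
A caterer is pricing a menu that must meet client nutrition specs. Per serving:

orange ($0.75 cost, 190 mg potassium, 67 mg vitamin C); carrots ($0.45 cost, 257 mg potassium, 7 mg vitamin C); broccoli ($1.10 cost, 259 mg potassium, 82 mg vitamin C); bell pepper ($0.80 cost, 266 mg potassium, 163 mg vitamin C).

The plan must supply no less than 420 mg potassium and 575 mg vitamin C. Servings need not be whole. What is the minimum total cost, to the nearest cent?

Two binding constraints pin down two serving amounts, so the optimal mix uses at most two foods. The candidates are each food alone (scaled to the tighter of potassium/vitamin C) and each pair with both constraints tight.
orange only: max(420/190, 575/67) = 8.582 servings → $6.44.
carrots only: max(420/257, 575/7) = 82.14 servings → $36.96.
broccoli only: max(420/259, 575/82) = 7.012 servings → $7.71.
bell pepper only: max(420/266, 575/163) = 3.528 servings → $2.82.
orange + carrots with both targets exact would need a negative amount; discard.
orange + broccoli: intersection lies outside the first quadrant.
orange + bell pepper with both targets exact would need a negative amount; discard.
carrots + broccoli: intersection lies outside the first quadrant.
carrots + bell pepper with both targets exact would need a negative amount; discard.
broccoli + bell pepper with both targets exact would need a negative amount; discard.
The minimum over all feasible corners is $2.82.

$2.82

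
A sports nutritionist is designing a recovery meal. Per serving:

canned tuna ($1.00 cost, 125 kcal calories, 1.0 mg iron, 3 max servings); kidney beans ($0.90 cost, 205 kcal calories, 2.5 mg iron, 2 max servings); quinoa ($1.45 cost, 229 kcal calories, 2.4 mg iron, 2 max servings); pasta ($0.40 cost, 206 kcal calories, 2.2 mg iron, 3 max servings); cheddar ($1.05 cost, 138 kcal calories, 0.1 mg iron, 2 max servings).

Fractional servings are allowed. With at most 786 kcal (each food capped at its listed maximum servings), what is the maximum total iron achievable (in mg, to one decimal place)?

Iron per kcal: kidney beans 0.0122, pasta 0.01068, quinoa 0.01048, canned tuna 0.008, cheddar 0.0007246.
Take 2 servings of kidney beans: uses 410 kcal, +5.0 mg iron (running total 5.0 mg).
Take 1.825 servings of pasta: uses 376 kcal, +4.0 mg iron (running total 9.0 mg).
Greedy by best ratio exhausts the calories allowance optimally: 9.0 mg.

9.0 mg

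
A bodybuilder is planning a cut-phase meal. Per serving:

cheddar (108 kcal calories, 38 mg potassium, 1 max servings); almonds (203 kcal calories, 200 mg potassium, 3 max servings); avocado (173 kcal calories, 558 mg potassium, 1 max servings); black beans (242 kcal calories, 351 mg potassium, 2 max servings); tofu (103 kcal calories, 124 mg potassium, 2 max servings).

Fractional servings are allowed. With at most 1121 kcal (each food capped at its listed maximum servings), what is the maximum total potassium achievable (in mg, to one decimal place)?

Potassium per kcal: avocado 3.225, black beans 1.45, tofu 1.204, almonds 0.9852, cheddar 0.3519.
Take 1 serving of avocado: uses 173 kcal, +558.0 mg potassium (running total 558.0 mg).
Take 2 servings of black beans: uses 484 kcal, +702.0 mg potassium (running total 1260.0 mg).
Take 2 servings of tofu: uses 206 kcal, +248.0 mg potassium (running total 1508.0 mg).
Take 1.271 servings of almonds: uses 258 kcal, +254.2 mg potassium (running total 1762.2 mg).
Filling greedily by potassium-per-kcal is optimal for one linear limit, giving 1762.2 mg.

1762.2 mg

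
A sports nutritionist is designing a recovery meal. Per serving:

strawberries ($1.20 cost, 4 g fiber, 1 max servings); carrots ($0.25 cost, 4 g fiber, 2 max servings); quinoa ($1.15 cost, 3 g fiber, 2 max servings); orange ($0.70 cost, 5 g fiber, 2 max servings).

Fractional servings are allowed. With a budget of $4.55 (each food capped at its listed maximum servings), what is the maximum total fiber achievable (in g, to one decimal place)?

Fiber per dollar: carrots 16, orange 7.143, strawberries 3.333, quinoa 2.609.
Take 2 servings of carrots: spends $0.50, +8.0 g fiber (running total 8.0 g).
Take 2 servings of orange: spends $1.40, +10.0 g fiber (running total 18.0 g).
Take 1 serving of strawberries: spends $1.20, +4.0 g fiber (running total 22.0 g).
Take 1.261 servings of quinoa: spends $1.45, +3.8 g fiber (running total 25.8 g).
Greedy by best ratio exhausts the cost allowance optimally: 25.8 g.

25.8 g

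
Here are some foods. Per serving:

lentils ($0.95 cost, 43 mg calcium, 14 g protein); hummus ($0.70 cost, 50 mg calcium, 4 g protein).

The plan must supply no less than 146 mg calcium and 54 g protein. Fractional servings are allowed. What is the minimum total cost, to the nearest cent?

$3.66

Check every corner: each single food scaled to meet both minima, and each pair solved so both constraints bind.
lentils only: max(146/43, 54/14) = 3.857 servings → $3.66.
hummus only: max(146/50, 54/4) = 13.5 servings → $9.45.
lentils + hummus with both targets exact would need a negative amount; discard.
Cheapest feasible corner: $3.66.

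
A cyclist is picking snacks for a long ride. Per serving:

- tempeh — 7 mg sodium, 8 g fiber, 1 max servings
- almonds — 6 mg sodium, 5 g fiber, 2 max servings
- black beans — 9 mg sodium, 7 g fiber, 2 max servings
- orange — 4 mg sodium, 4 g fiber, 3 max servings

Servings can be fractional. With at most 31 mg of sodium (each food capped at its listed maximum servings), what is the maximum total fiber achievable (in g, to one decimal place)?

30.0 g

Fiber per mg sodium: tempeh 1.143, orange 1, almonds 0.8333, black beans 0.7778.
Take 1 serving of tempeh: uses 7 mg sodium, +8.0 g fiber (running total 8.0 g).
Take 3 servings of orange: uses 12 mg sodium, +12.0 g fiber (running total 20.0 g).
Take 2 servings of almonds: uses 12 mg sodium, +10.0 g fiber (running total 30.0 g).
Greedy by best ratio exhausts the sodium allowance optimally: 30.0 g.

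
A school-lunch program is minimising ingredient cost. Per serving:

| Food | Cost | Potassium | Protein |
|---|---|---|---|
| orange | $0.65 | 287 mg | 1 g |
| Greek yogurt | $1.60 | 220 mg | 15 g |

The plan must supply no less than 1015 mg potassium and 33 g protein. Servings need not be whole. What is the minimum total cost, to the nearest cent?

$4.58

For a min-cost LP with two ≥-constraints, a basic feasible solution has at most two positive variables.
orange only: max(1015/287, 33/1) = 33 servings → $21.45.
Greek yogurt only: max(1015/220, 33/15) = 4.614 servings → $7.38.
orange + Greek yogurt with both tight: 1.95 servings and 2.07 servings → $4.58.
Cheapest feasible corner: $4.58.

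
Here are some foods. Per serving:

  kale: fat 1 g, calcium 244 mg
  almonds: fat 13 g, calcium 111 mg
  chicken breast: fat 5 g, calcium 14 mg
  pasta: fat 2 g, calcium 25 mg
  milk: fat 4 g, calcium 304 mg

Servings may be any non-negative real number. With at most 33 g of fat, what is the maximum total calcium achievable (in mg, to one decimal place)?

Calcium per g fat: kale 244, milk 76, pasta 12.5, almonds 8.538, chicken breast 2.8.
With no serving limits, spend the whole fat allowance on kale: 33 g / 1 g × 244 mg = 8052.0 mg.

8052.0 mg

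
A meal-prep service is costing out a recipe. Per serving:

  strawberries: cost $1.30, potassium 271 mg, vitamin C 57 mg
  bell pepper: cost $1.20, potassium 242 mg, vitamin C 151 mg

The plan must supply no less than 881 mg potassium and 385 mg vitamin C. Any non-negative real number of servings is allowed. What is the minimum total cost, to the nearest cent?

$4.30

The cheapest plan sits at a corner of the feasible region — with two constraints it uses at most two foods.
strawberries only: max(881/271, 385/57) = 6.754 servings → $8.78.
bell pepper only: max(881/242, 385/151) = 3.64 servings → $4.37.
strawberries + bell pepper with both tight: 1.469 servings and 1.995 servings → $4.30.
So the least-cost plan costs $4.30.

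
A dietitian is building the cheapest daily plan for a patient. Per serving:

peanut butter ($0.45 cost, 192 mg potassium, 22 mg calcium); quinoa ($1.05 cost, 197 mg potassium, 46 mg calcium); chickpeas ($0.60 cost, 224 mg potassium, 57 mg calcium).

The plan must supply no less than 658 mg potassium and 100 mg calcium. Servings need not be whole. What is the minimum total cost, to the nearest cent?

$1.60

Compare the cost at each extreme point of the feasible region.
peanut butter only: max(658/192, 100/22) = 4.545 servings → $2.05.
quinoa only: max(658/197, 100/46) = 3.34 servings → $3.51.
chickpeas only: max(658/224, 100/57) = 2.938 servings → $1.76.
peanut butter + quinoa with both tight: 2.349 servings and 1.05 servings → $2.16.
peanut butter + chickpeas with both tight: 2.511 servings and 0.7852 servings → $1.60.
quinoa + chickpeas: intersection lies outside the first quadrant.
The minimum over all feasible corners is $1.60.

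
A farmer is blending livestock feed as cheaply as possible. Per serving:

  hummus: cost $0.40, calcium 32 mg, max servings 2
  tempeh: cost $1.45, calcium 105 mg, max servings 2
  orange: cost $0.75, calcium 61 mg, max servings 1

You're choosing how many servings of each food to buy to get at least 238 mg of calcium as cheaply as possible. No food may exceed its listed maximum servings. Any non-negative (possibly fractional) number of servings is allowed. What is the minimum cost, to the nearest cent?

$3.11

Cost per mg of calcium: orange $0.0123, hummus $0.0125, tempeh $0.0138.
Take 1 serving of orange: +61.0 mg calcium for $0.75 (total $0.75, still need 177.0 mg).
Take 2 servings of hummus: +64.0 mg calcium for $0.80 (total $1.55, still need 113.0 mg).
Take 1.076 servings of tempeh: +113.0 mg calcium for $1.56 (total $3.11, still need 0.0 mg).
Filling from the cheapest source first is optimal under one linear minimum: $3.11.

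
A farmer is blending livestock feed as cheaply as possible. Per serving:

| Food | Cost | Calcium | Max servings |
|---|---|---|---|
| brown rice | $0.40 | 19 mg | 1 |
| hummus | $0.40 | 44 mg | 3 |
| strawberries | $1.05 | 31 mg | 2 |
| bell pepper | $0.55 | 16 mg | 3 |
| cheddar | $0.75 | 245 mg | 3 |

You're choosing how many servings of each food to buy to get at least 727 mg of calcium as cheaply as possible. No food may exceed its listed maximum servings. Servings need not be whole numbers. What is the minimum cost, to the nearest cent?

Cost per mg of calcium: cheddar $0.0031, hummus $0.0091, brown rice $0.0211, strawberries $0.0339, bell pepper $0.0344.
Take 2.967 servings of cheddar: +727.0 mg calcium for $2.23 (total $2.23, still need 0.0 mg).
Greedy by cheapest-per-mg is optimal for a single linear constraint, so the minimum cost is $2.23.

$2.23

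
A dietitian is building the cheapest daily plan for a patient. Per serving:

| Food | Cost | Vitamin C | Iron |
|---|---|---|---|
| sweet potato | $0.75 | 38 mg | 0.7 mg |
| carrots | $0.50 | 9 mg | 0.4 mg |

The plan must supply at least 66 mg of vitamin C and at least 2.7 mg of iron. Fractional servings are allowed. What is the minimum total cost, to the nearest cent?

With two linear requirements the optimum uses one or two foods; enumerate the corners.
sweet potato only: max(66/38, 2.7/0.7) = 3.857 servings → $2.89.
carrots only: max(66/9, 2.7/0.4) = 7.333 servings → $3.67.
sweet potato + carrots with both tight: 0.236 servings and 6.337 servings → $3.35.
So the least-cost plan costs $2.89.

$2.89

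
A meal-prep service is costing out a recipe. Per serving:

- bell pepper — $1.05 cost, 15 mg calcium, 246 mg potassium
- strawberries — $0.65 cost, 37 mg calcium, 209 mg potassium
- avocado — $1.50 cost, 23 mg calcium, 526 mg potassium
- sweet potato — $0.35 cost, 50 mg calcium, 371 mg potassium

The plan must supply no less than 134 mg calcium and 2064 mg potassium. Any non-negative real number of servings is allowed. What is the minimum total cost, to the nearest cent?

The cheapest plan sits at a corner of the feasible region — with two constraints it uses at most two foods.
bell pepper only: max(134/15, 2064/246) = 8.933 servings → $9.38.
strawberries only: max(134/37, 2064/209) = 9.876 servings → $6.42.
avocado only: max(134/23, 2064/526) = 5.826 servings → $8.74.
sweet potato only: max(134/50, 2064/371) = 5.563 servings → $1.95.
bell pepper + strawberries with both tight: 8.105 servings and 0.3358 servings → $8.73.
bell pepper + avocado with both targets exact would need a negative amount; discard.
bell pepper + sweet potato with both tight: 7.941 servings and 0.2976 servings → $8.44.
strawberries + avocado with both tight: 1.57 servings and 3.3 servings → $5.97.
strawberries + sweet potato: intersection lies outside the first quadrant.
avocado + sweet potato with both tight: 3.01 servings and 1.295 servings → $4.97.
The minimum over all feasible corners is $1.95.

$1.95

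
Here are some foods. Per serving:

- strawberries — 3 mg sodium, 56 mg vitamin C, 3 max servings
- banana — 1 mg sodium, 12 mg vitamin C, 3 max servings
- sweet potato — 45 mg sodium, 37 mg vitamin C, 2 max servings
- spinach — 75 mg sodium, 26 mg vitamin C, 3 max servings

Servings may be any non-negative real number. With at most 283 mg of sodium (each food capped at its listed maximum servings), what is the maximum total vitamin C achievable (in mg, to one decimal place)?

Vitamin C per mg sodium: strawberries 18.67, banana 12, sweet potato 0.8222, spinach 0.3467.
Take 3 servings of strawberries: uses 9 mg sodium, +168.0 mg vitamin C (running total 168.0 mg).
Take 3 servings of banana: uses 3 mg sodium, +36.0 mg vitamin C (running total 204.0 mg).
Take 2 servings of sweet potato: uses 90 mg sodium, +74.0 mg vitamin C (running total 278.0 mg).
Take 2.413 servings of spinach: uses 181 mg sodium, +62.7 mg vitamin C (running total 340.7 mg).
Filling greedily by vitamin C-per-mg sodium is optimal for one linear limit, giving 340.7 mg.

340.7 mg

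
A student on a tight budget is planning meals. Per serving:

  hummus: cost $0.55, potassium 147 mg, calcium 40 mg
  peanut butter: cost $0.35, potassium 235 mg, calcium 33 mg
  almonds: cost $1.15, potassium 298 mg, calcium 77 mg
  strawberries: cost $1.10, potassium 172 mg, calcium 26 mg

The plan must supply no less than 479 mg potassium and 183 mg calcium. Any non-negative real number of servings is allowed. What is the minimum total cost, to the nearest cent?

Two binding constraints pin down two serving amounts, so the optimal mix uses at most two foods. The candidates are each food alone (scaled to the tighter of potassium/calcium) and each pair with both constraints tight.
hummus only: max(479/147, 183/40) = 4.575 servings → $2.52.
peanut butter only: max(479/235, 183/33) = 5.545 servings → $1.94.
almonds only: max(479/298, 183/77) = 2.377 servings → $2.73.
strawberries only: max(479/172, 183/26) = 7.038 servings → $7.74.
hummus + peanut butter with both targets exact would need a negative amount; discard.
hummus + almonds with both targets exact would need a negative amount; discard.
hummus + strawberries: the both-tight solution has a negative serving — not a feasible corner.
peanut butter + almonds with both targets exact would need a negative amount; discard.
peanut butter + strawberries: the both-tight solution has a negative serving — not a feasible corner.
almonds + strawberries: the both-tight solution has a negative serving — not a feasible corner.
Cheapest feasible corner: $1.94.

$1.94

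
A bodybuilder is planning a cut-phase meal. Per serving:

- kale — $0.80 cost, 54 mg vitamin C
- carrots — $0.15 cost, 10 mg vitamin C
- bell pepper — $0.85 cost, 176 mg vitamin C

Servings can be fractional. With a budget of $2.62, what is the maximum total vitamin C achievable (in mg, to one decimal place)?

Vitamin C per dollar: bell pepper 207.1, kale 67.5, carrots 66.67.
With no serving limits, spend the whole cost allowance on bell pepper: $2.62 / $0.85 × 176 mg = 542.5 mg.

542.5 mg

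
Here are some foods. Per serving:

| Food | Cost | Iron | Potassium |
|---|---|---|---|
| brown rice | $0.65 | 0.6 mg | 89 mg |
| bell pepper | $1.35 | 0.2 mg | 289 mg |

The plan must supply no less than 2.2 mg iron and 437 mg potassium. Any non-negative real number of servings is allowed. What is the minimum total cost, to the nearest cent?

$2.87

At the optimum either one food covers both requirements or two foods hit both targets exactly; no other combination can be cheaper.
brown rice only: max(2.2/0.6, 437/89) = 4.91 servings → $3.19.
bell pepper only: max(2.2/0.2, 437/289) = 11 servings → $14.85.
brown rice + bell pepper with both tight: 3.524 servings and 0.4267 servings → $2.87.
The minimum over all feasible corners is $2.87.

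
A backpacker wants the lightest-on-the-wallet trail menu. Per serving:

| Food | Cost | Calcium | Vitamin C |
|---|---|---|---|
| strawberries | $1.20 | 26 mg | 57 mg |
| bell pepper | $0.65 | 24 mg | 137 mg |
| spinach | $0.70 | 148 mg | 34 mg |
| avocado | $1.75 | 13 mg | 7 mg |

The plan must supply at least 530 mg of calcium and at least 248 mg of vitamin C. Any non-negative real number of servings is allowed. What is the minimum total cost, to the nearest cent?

strawberries only: max(530/26, 248/57) = 20.38 servings → $24.46.
bell pepper only: max(530/24, 248/137) = 22.08 servings → $14.35.
spinach only: max(530/148, 248/34) = 7.294 servings → $5.11.
avocado only: max(530/13, 248/7) = 40.77 servings → $71.35.
strawberries + bell pepper with both targets exact would need a negative amount; discard.
strawberries + spinach with both tight: 2.474 servings and 3.146 servings → $5.17.
strawberries + avocado: the both-tight solution has a negative serving — not a feasible corner.
bell pepper + spinach with both tight: 0.9601 servings and 3.425 servings → $3.02.
bell pepper + avocado: the both-tight solution has a negative serving — not a feasible corner.
spinach + avocado with both tight: 0.8182 servings and 31.45 servings → $55.62.
Cheapest feasible corner: $3.02.

$3.02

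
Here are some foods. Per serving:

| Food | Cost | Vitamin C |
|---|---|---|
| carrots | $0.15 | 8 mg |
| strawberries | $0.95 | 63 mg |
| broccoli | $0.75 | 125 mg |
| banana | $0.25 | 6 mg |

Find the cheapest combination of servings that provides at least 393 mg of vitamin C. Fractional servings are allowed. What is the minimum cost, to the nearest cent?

$2.36

Cost per mg of vitamin C: broccoli $0.0060, strawberries $0.0151, carrots $0.0187, banana $0.0417.
With no serving limits, use only broccoli: 393 mg / 125 mg = 3.144 servings × $0.75 = $2.36.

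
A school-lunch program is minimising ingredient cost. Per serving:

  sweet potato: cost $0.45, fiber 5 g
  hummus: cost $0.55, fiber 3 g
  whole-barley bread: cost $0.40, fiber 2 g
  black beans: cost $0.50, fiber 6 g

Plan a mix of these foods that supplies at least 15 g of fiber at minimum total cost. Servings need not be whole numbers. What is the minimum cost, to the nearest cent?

Cost per g of fiber: black beans $0.0833, sweet potato $0.0900, hummus $0.1833, whole-barley bread $0.2000.
With no serving limits, use only black beans: 15 g / 6 g = 2.5 servings × $0.50 = $1.25.

$1.25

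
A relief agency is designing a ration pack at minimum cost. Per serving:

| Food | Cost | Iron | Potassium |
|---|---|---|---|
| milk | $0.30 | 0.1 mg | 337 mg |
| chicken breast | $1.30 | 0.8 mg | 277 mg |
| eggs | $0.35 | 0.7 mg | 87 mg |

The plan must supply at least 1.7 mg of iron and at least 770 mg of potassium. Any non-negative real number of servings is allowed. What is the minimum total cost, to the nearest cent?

Two binding constraints pin down two serving amounts, so the optimal mix uses at most two foods. The candidates are each food alone (scaled to the tighter of iron/potassium) and each pair with both constraints tight.
milk only: max(1.7/0.1, 770/337) = 17 servings → $5.10.
chicken breast only: max(1.7/0.8, 770/277) = 2.78 servings → $3.61.
eggs only: max(1.7/0.7, 770/87) = 8.851 servings → $3.10.
milk + chicken breast with both tight: 0.5998 servings and 2.05 servings → $2.84.
milk + eggs with both tight: 1.721 servings and 2.183 servings → $1.28.
chicken breast + eggs: the both-tight solution has a negative serving — not a feasible corner.
Cheapest feasible corner: $1.28.

$1.28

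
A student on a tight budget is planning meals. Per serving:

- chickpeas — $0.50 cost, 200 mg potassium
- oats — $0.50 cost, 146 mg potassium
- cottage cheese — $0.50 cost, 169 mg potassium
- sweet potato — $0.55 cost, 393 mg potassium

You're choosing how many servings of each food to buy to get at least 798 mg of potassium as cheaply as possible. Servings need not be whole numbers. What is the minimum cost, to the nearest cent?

$1.12

Cost per mg of potassium: sweet potato $0.0014, chickpeas $0.0025, cottage cheese $0.0030, oats $0.0034.
With no serving limits, use only sweet potato: 798 mg / 393 mg = 2.031 servings × $0.55 = $1.12.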